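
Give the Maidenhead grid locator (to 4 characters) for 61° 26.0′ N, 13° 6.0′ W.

IP31

Add 180° to longitude and 90° to latitude: 166.90, 151.43.
Field (20°×10°, letters A–R): lon ⌊166.90/20⌋ = 8 → I; lat ⌊151.43/10⌋ = 15 → P.
Square (2°×1°, digits 0–9): lon ⌊6.90/2⌋ = 3; lat ⌊1.43/1⌋ = 1.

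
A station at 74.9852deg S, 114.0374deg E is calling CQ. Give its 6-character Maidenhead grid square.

Add 180° to longitude and 90° to latitude: 294.0374, 15.0148.
Field: 294.0374/20 → 14 → O, 15.0148/10 → 1 → B; chars OB.
Square: 14.0374/2 → 7, 5.0148/1 → 5; chars 75.
Subsquare: 0.0374/0.0833333 → 0 → a, 0.0148/0.0416667 → 0 → a; chars aa.

OB75aa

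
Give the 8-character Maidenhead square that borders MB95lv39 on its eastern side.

MB95lv49

Longitude extended square 3; +1 → 4.
The latitude characters are unchanged.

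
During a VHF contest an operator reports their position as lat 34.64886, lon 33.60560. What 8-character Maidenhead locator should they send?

KM64tp25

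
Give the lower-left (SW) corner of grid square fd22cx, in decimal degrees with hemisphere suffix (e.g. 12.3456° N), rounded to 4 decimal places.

57.0417° S, 75.8333° W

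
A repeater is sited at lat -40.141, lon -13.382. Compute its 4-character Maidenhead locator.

IE39

Add 180° to longitude and 90° to latitude: 166.62, 49.86.
Field (20°×10°, letters A–R): 166.62/20 → 8 → I, 49.86/10 → 4 → E; chars IE.
Square (2°×1°, digits 0–9): 6.62/2 → 3, 9.86/1 → 9; chars 39.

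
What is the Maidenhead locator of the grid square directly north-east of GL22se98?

Longitude extended square 9; +1 → 10, wraps to 0, carry into subsquare.
Longitude subsquare s = 18; +1 → 19 = t.
Latitude extended square 8; +1 → 9.

GL22te09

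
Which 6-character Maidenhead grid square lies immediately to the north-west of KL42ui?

Longitude subsquare u = 20; −1 → 19 = t.
Latitude subsquare i = 8; +1 → 9 = j.

KL42tj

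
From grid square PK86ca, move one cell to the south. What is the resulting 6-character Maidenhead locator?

Latitude subsquare a = 0; −1 → -1, wraps to 23 = x, carry into square.
Latitude square 6; −1 → 5.
The longitude characters are unchanged.

PK85cx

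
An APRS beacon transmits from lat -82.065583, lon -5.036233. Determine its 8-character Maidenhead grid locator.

IA77lw54

Offset from 180°W / 90°S: lon 174.96377°, lat 7.93442°.
Field (20°×10°, letters A–R): lon ⌊174.96377/20⌋ = 8 → I; lat ⌊7.93442/10⌋ = 0 → A.
Square (2°×1°, digits 0–9): lon ⌊14.96377/2⌋ = 7; lat ⌊7.93442/1⌋ = 7.
Subsquare (5′×2.5′, letters a–x): lon ⌊0.96377/0.0833333⌋ = 11 → l; lat ⌊0.93442/0.0416667⌋ = 22 → w.
Extended square (30″×15″, digits 0–9): lon ⌊0.04710/0.00833333⌋ = 5; lat ⌊0.01775/0.00416667⌋ = 4.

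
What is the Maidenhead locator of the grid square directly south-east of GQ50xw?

GQ60av

Longitude subsquare x = 23; +1 → 24, wraps to 0 = a, carry into square.
Longitude square 5; +1 → 6.
Latitude subsquare w = 22; −1 → 21 = v.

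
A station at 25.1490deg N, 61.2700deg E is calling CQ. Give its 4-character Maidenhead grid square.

ML05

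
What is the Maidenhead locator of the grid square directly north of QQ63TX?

QQ64ta

Latitude subsquare x = 23; +1 → 24, wraps to 0 = a, carry into square.
Latitude square 3; +1 → 4.
The longitude characters are unchanged.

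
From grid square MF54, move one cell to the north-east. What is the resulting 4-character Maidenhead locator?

MF65

Longitude square 5; +1 → 6.
Latitude square 4; +1 → 5.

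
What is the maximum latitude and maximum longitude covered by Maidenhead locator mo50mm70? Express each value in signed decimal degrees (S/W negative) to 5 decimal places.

50.50417, 71.06667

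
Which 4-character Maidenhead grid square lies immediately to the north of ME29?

MF20

Latitude square 9; +1 → 10, wraps to 0, carry into field.
Latitude field E = 4; +1 → 5 = F.
The longitude characters are unchanged.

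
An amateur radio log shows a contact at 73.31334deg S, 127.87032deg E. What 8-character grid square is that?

PB36wq44

Offset from 180°W / 90°S: lon 307.87032°, lat 16.68666°.
Field: lon ⌊307.87032/20⌋ = 15 → P; lat ⌊16.68666/10⌋ = 1 → B.
Square: lon ⌊7.87032/2⌋ = 3; lat ⌊6.68666/1⌋ = 6.
Subsquare: lon ⌊1.87032/0.0833333⌋ = 22 → w; lat ⌊0.68666/0.0416667⌋ = 16 → q.
Extended square: lon ⌊0.03699/0.00833333⌋ = 4; lat ⌊0.01999/0.00416667⌋ = 4.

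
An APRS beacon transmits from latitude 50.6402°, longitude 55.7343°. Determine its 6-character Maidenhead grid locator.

LO70up

Add 180° to longitude and 90° to latitude: 235.7343, 140.6402.
Field: 235.7343/20 → 11 → L, 140.6402/10 → 14 → O; chars LO.
Square: 15.7343/2 → 7, 0.6402/1 → 0; chars 70.
Subsquare: 1.7343/0.0833333 → 20 → u, 0.6402/0.0416667 → 15 → p; chars up.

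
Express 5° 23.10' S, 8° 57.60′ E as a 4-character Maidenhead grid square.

JI44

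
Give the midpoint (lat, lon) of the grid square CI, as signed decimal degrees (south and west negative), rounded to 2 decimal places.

-5.00, -130.00

Field C=2, I=8: +2·20° lon, +8·10° lat → SW at lon -140°, lat -10°.
Cell spans 20° lon × 10° lat. Centre is SW corner plus half of each.
latitude -5.00, longitude -130.00.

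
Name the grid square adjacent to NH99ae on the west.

Longitude subsquare a = 0; −1 → -1, wraps to 23 = x, carry into square.
Longitude square 9; −1 → 8.
The latitude characters are unchanged.

NH89xe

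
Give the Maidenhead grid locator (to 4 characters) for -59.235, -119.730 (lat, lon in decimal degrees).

DD00

Offset from 180°W / 90°S: lon 60.27°, lat 30.77°.
Field: 60.27/20 → 3 → D, 30.77/10 → 3 → D; chars DD.
Square: 0.27/2 → 0, 0.77/1 → 0; chars 00.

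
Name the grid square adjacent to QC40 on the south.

QB49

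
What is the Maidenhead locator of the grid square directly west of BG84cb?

Longitude subsquare c = 2; −1 → 1 = b.
The latitude characters are unchanged.

BG84bb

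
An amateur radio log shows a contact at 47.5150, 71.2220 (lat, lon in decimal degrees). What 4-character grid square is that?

MN57

Shift to the Maidenhead origin (180°W, 90°S): lon 251.22, lat 137.51.
Field: 251.22/20 → 12 → M, 137.51/10 → 13 → N; chars MN.
Square: 11.22/2 → 5, 7.51/1 → 7; chars 57.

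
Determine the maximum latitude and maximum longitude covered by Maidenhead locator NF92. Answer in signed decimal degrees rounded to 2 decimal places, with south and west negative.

-37.00, 100.00

Field N=13, F=5: +13·20° lon, +5·10° lat → SW at lon 80°, lat -40°.
Square 9, 2: +9·2° lon, +2·1° lat → SW at lon 98°, lat -38°.
Cell spans 2° lon × 1° lat. NE corner is SW corner plus one full cell.
latitude -37.00, longitude 100.00.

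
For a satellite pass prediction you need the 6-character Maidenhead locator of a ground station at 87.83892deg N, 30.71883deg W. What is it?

HR47pu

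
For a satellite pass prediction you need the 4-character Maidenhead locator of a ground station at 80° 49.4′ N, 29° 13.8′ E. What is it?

KR40

Offset from 180°W / 90°S: lon 209.23°, lat 170.82°.
Field: 209.23/20 → 10 → K, 170.82/10 → 17 → R; chars KR.
Square: 9.23/2 → 4, 0.82/1 → 0; chars 40.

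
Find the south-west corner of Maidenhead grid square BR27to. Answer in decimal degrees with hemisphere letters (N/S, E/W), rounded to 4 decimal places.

87.5833° N, 154.4167° W

Field B=1, R=17: +1·20° lon, +17·10° lat → SW at lon -160°, lat 80°.
Square 2, 7: +2·2° lon, +7·1° lat → SW at lon -156°, lat 87°.
Subsquare t=19, o=14: +19·0.0833333° lon, +14·0.0416667° lat → SW at lon -154.417°, lat 87.5833°.
latitude 87.5833° N, longitude 154.4167° W.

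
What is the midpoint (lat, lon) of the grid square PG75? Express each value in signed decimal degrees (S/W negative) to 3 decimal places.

Field P=15, G=6: +15·20° lon, +6·10° lat → SW at lon 120°, lat -30°.
Square 7, 5: +7·2° lon, +5·1° lat → SW at lon 134°, lat -25°.
Cell spans 2° lon × 1° lat. Centre is SW corner plus half of each.
latitude -24.500, longitude 135.000.

-24.500, 135.000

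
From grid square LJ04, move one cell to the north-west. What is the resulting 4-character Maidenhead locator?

KJ95

Longitude square 0; −1 → -1, wraps to 9, carry into field.
Longitude field L = 11; −1 → 10 = K.
Latitude square 4; +1 → 5.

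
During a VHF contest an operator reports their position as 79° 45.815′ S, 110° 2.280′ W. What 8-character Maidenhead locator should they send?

Shift to the Maidenhead origin (180°W, 90°S): lon 69.96200, lat 10.23642.
Field: lon ⌊69.96200/20⌋ = 3 → D; lat ⌊10.23642/10⌋ = 1 → B.
Square: lon ⌊9.96200/2⌋ = 4; lat ⌊0.23642/1⌋ = 0.
Subsquare: lon ⌊1.96200/0.0833333⌋ = 23 → x; lat ⌊0.23642/0.0416667⌋ = 5 → f.
Extended square: lon ⌊0.04533/0.00833333⌋ = 5; lat ⌊0.02808/0.00416667⌋ = 6.

DB40xf56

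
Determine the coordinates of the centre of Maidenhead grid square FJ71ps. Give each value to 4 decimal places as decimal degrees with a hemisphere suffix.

Field F=5, J=9: +5·20° lon, +9·10° lat → SW at lon -80°, lat 0°.
Square 7, 1: +7·2° lon, +1·1° lat → SW at lon -66°, lat 1°.
Subsquare p=15, s=18: +15·0.0833333° lon, +18·0.0416667° lat → SW at lon -64.75°, lat 1.75°.
Cell spans 0.0833333° lon × 0.0416667° lat. Centre is SW corner plus half of each.
latitude 1.7708° N, longitude 64.7083° W.

1.7708° N, 64.7083° W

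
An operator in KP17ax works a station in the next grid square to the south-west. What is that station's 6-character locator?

Longitude subsquare a = 0; −1 → -1, wraps to 23 = x, carry into square.
Longitude square 1; −1 → 0.
Latitude subsquare x = 23; −1 → 22 = w.

KP07xw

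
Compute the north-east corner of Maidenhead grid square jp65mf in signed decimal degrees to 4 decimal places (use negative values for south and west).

65.2500, 13.0833

Field J=9, P=15: +9·20° lon, +15·10° lat → SW at lon 0°, lat 60°.
Square 6, 5: +6·2° lon, +5·1° lat → SW at lon 12°, lat 65°.
Subsquare m=12, f=5: +12·0.0833333° lon, +5·0.0416667° lat → SW at lon 13°, lat 65.2083°.
Cell spans 0.0833333° lon × 0.0416667° lat. NE corner is SW corner plus one full cell.
latitude 65.2500, longitude 13.0833.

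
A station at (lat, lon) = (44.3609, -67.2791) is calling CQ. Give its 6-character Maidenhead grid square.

FN64ii

Add 180° to longitude and 90° to latitude: 112.7209, 134.3609.
Field: lon ⌊112.7209/20⌋ = 5 → F; lat ⌊134.3609/10⌋ = 13 → N.
Square: lon ⌊12.7209/2⌋ = 6; lat ⌊4.3609/1⌋ = 4.
Subsquare: lon ⌊0.7209/0.0833333⌋ = 8 → i; lat ⌊0.3609/0.0416667⌋ = 8 → i.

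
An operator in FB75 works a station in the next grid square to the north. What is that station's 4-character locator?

FB76

Latitude square 5; +1 → 6.
The longitude characters are unchanged.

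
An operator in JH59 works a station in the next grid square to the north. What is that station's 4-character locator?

JI50

Latitude square 9; +1 → 10, wraps to 0, carry into field.
Latitude field H = 7; +1 → 8 = I.
The longitude characters are unchanged.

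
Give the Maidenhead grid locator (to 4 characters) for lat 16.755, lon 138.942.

PK96

Offset from 180°W / 90°S: lon 318.94°, lat 106.75°.
Field: lon ⌊318.94/20⌋ = 15 → P; lat ⌊106.75/10⌋ = 10 → K.
Square: lon ⌊18.94/2⌋ = 9; lat ⌊6.75/1⌋ = 6.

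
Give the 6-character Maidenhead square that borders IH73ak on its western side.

Longitude subsquare a = 0; −1 → -1, wraps to 23 = x, carry into square.
Longitude square 7; −1 → 6.
The latitude characters are unchanged.

IH63xk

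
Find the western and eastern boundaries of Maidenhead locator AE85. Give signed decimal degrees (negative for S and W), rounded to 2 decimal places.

-164.00, -162.00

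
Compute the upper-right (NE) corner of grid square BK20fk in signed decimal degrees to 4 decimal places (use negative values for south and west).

Field B=1, K=10: +1·20° lon, +10·10° lat → SW at lon -160°, lat 10°.
Square 2, 0: +2·2° lon, +0·1° lat → SW at lon -156°, lat 10°.
Subsquare f=5, k=10: +5·0.0833333° lon, +10·0.0416667° lat → SW at lon -155.583°, lat 10.4167°.
Cell spans 0.0833333° lon × 0.0416667° lat. NE corner is SW corner plus one full cell.
latitude 10.4583, longitude -155.5000.

10.4583, -155.5000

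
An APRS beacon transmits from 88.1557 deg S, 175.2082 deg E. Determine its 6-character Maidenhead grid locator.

RA71ou

Add 180° to longitude and 90° to latitude: 355.2082, 1.8443.
Field (20°×10°, letters A–R): lon ⌊355.2082/20⌋ = 17 → R; lat ⌊1.8443/10⌋ = 0 → A.
Square (2°×1°, digits 0–9): lon ⌊15.2082/2⌋ = 7; lat ⌊1.8443/1⌋ = 1.
Subsquare (5′×2.5′, letters a–x): lon ⌊1.2082/0.0833333⌋ = 14 → o; lat ⌊0.8443/0.0416667⌋ = 20 → u.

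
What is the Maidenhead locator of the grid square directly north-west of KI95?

KI86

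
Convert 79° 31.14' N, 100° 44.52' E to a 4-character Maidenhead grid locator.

Add 180° to longitude and 90° to latitude: 280.74, 169.52.
Field (20°×10°, letters A–R): 280.74/20 → 14 → O, 169.52/10 → 16 → Q; chars OQ.
Square (2°×1°, digits 0–9): 0.74/2 → 0, 9.52/1 → 9; chars 09.

OQ09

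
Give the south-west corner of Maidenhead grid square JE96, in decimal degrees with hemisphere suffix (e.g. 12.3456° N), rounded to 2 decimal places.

44.00° S, 18.00° E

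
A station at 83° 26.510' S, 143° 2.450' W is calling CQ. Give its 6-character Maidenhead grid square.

BA86ln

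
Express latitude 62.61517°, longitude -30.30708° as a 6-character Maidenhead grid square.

HP42uo

Add 180° to longitude and 90° to latitude: 149.6929, 152.6152.
Field (20°×10°, letters A–R): lon ⌊149.6929/20⌋ = 7 → H; lat ⌊152.6152/10⌋ = 15 → P.
Square (2°×1°, digits 0–9): lon ⌊9.6929/2⌋ = 4; lat ⌊2.6152/1⌋ = 2.
Subsquare (5′×2.5′, letters a–x): lon ⌊1.6929/0.0833333⌋ = 20 → u; lat ⌊0.6152/0.0416667⌋ = 14 → o.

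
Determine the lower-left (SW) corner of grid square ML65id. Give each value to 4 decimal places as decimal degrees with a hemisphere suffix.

25.1250° N, 72.6667° E

Field M=12, L=11: +12·20° lon, +11·10° lat → SW at lon 60°, lat 20°.
Square 6, 5: +6·2° lon, +5·1° lat → SW at lon 72°, lat 25°.
Subsquare i=8, d=3: +8·0.0833333° lon, +3·0.0416667° lat → SW at lon 72.6667°, lat 25.125°.
latitude 25.1250° N, longitude 72.6667° E.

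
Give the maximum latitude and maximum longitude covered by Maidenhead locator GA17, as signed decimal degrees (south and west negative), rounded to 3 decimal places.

Field G=6, A=0: +6·20° lon, +0·10° lat → SW at lon -60°, lat -90°.
Square 1, 7: +1·2° lon, +7·1° lat → SW at lon -58°, lat -83°.
Cell spans 2° lon × 1° lat. NE corner is SW corner plus one full cell.
latitude -82.000, longitude -56.000.

-82.000, -56.000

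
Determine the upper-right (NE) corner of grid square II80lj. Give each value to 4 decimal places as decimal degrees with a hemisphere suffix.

Field I=8, I=8: +8·20° lon, +8·10° lat → SW at lon -20°, lat -10°.
Square 8, 0: +8·2° lon, +0·1° lat → SW at lon -4°, lat -10°.
Subsquare l=11, j=9: +11·0.0833333° lon, +9·0.0416667° lat → SW at lon -3.08333°, lat -9.625°.
Cell spans 0.0833333° lon × 0.0416667° lat. NE corner is SW corner plus one full cell.
latitude 9.5833° S, longitude 3.0000° W.

9.5833° S, 3.0000° W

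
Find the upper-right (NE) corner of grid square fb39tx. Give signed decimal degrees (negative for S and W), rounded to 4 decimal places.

-70.0000, -72.3333

Field F=5, B=1: +5·20° lon, +1·10° lat → SW at lon -80°, lat -80°.
Square 3, 9: +3·2° lon, +9·1° lat → SW at lon -74°, lat -71°.
Subsquare t=19, x=23: +19·0.0833333° lon, +23·0.0416667° lat → SW at lon -72.4167°, lat -70.0417°.
Cell spans 0.0833333° lon × 0.0416667° lat. NE corner is SW corner plus one full cell.
latitude -70.0000, longitude -72.3333.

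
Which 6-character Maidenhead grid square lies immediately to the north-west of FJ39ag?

Longitude subsquare a = 0; −1 → -1, wraps to 23 = x, carry into square.
Longitude square 3; −1 → 2.
Latitude subsquare g = 6; +1 → 7 = h.

FJ29xh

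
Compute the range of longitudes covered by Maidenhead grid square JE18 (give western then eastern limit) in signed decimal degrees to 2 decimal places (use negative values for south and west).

Field J=9, E=4: +9·20° lon, +4·10° lat → SW at lon 0°, lat -50°.
Square 1, 8: +1·2° lon, +8·1° lat → SW at lon 2°, lat -42°.
Cell spans 2° lon × 1° lat.
west 2.00, east 4.00.

2.00, 4.00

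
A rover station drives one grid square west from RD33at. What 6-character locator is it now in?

Longitude subsquare a = 0; −1 → -1, wraps to 23 = x, carry into square.
Longitude square 3; −1 → 2.
The latitude characters are unchanged.

RD23xt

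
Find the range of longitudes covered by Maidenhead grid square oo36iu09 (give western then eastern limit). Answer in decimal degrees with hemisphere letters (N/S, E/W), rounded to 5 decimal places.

Field O=14, O=14: +14·20° lon, +14·10° lat → SW at lon 100°, lat 50°.
Square 3, 6: +3·2° lon, +6·1° lat → SW at lon 106°, lat 56°.
Subsquare i=8, u=20: +8·0.0833333° lon, +20·0.0416667° lat → SW at lon 106.667°, lat 56.8333°.
Extended square 0, 9: +0·0.00833333° lon, +9·0.00416667° lat → SW at lon 106.667°, lat 56.8708°.
Cell spans 0.00833333° lon × 0.00416667° lat.
west 106.66667° E, east 106.67500° E.

106.66667° E, 106.67500° E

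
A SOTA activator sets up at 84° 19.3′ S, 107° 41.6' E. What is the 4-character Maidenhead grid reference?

OA35

Offset from 180°W / 90°S: lon 287.69°, lat 5.68°.
Field (20°×10°, letters A–R): 287.69/20 → 14 → O, 5.68/10 → 0 → A; chars OA.
Square (2°×1°, digits 0–9): 7.69/2 → 3, 5.68/1 → 5; chars 35.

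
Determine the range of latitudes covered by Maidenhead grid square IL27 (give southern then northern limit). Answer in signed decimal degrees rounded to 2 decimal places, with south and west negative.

27.00, 28.00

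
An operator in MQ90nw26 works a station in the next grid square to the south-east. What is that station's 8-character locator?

MQ90nw35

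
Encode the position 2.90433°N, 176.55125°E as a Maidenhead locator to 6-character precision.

RJ82gv

Offset from 180°W / 90°S: lon 356.5512°, lat 92.9043°.
Field (20°×10°, letters A–R): lon ⌊356.5512/20⌋ = 17 → R; lat ⌊92.9043/10⌋ = 9 → J.
Square (2°×1°, digits 0–9): lon ⌊16.5512/2⌋ = 8; lat ⌊2.9043/1⌋ = 2.
Subsquare (5′×2.5′, letters a–x): lon ⌊0.5512/0.0833333⌋ = 6 → g; lat ⌊0.9043/0.0416667⌋ = 21 → v.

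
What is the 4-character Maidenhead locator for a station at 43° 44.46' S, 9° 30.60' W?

IE56

Shift to the Maidenhead origin (180°W, 90°S): lon 170.49, lat 46.26.
Field (20°×10°, letters A–R): 170.49/20 → 8 → I, 46.26/10 → 4 → E; chars IE.
Square (2°×1°, digits 0–9): 10.49/2 → 5, 6.26/1 → 6; chars 56.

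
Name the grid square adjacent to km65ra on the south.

Latitude subsquare a = 0; −1 → -1, wraps to 23 = x, carry into square.
Latitude square 5; −1 → 4.
The longitude characters are unchanged.

KM64rx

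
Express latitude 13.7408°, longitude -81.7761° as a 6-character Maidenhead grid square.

EK93cr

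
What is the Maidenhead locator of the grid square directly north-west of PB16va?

PB16ub

Longitude subsquare v = 21; −1 → 20 = u.
Latitude subsquare a = 0; +1 → 1 = b.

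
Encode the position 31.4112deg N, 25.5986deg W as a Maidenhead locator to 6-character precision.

Shift to the Maidenhead origin (180°W, 90°S): lon 154.4014, lat 121.4112.
Field: lon ⌊154.4014/20⌋ = 7 → H; lat ⌊121.4112/10⌋ = 12 → M.
Square: lon ⌊14.4014/2⌋ = 7; lat ⌊1.4112/1⌋ = 1.
Subsquare: lon ⌊0.4014/0.0833333⌋ = 4 → e; lat ⌊0.4112/0.0416667⌋ = 9 → j.

HM71ej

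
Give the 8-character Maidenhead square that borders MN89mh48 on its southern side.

MN89mh47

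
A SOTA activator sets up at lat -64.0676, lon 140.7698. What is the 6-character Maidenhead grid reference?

QC05jw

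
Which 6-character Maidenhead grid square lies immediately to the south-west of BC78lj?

BC78ki

Longitude subsquare l = 11; −1 → 10 = k.
Latitude subsquare j = 9; −1 → 8 = i.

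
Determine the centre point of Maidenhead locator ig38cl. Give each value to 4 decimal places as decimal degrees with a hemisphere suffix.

21.5208° S, 13.7917° W

Field I=8, G=6: +8·20° lon, +6·10° lat → SW at lon -20°, lat -30°.
Square 3, 8: +3·2° lon, +8·1° lat → SW at lon -14°, lat -22°.
Subsquare c=2, l=11: +2·0.0833333° lon, +11·0.0416667° lat → SW at lon -13.8333°, lat -21.5417°.
Cell spans 0.0833333° lon × 0.0416667° lat. Centre is SW corner plus half of each.
latitude 21.5208° S, longitude 13.7917° W.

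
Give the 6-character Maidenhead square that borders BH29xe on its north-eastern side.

BH39af

Longitude subsquare x = 23; +1 → 24, wraps to 0 = a, carry into square.
Longitude square 2; +1 → 3.
Latitude subsquare e = 4; +1 → 5 = f.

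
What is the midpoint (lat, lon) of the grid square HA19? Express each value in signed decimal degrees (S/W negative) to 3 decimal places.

Field H=7, A=0: +7·20° lon, +0·10° lat → SW at lon -40°, lat -90°.
Square 1, 9: +1·2° lon, +9·1° lat → SW at lon -38°, lat -81°.
Cell spans 2° lon × 1° lat. Centre is SW corner plus half of each.
latitude -80.500, longitude -37.000.

-80.500, -37.000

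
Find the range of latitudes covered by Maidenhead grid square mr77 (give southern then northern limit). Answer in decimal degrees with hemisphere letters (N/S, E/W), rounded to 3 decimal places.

Field M=12, R=17: +12·20° lon, +17·10° lat → SW at lon 60°, lat 80°.
Square 7, 7: +7·2° lon, +7·1° lat → SW at lon 74°, lat 87°.
Cell spans 2° lon × 1° lat.
south 87.000° N, north 88.000° N.

87.000° N, 88.000° N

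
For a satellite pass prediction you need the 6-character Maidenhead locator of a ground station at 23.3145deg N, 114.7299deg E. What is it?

OL73ih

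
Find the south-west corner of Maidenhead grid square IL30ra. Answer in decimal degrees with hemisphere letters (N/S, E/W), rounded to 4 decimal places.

20.0000° N, 12.5833° W

Field I=8, L=11: +8·20° lon, +11·10° lat → SW at lon -20°, lat 20°.
Square 3, 0: +3·2° lon, +0·1° lat → SW at lon -14°, lat 20°.
Subsquare r=17, a=0: +17·0.0833333° lon, +0·0.0416667° lat → SW at lon -12.5833°, lat 20°.
latitude 20.0000° N, longitude 12.5833° W.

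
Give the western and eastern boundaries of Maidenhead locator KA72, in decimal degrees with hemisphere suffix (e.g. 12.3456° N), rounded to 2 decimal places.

34.00° E, 36.00° E

Field K=10, A=0: +10·20° lon, +0·10° lat → SW at lon 20°, lat -90°.
Square 7, 2: +7·2° lon, +2·1° lat → SW at lon 34°, lat -88°.
Cell spans 2° lon × 1° lat.
west 34.00° E, east 36.00° E.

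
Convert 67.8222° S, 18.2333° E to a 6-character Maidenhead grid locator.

JC92ce

Shift to the Maidenhead origin (180°W, 90°S): lon 198.2333, lat 22.1778.
Field: 198.2333/20 → 9 → J, 22.1778/10 → 2 → C; chars JC.
Square: 18.2333/2 → 9, 2.1778/1 → 2; chars 92.
Subsquare: 0.2333/0.0833333 → 2 → c, 0.1778/0.0416667 → 4 → e; chars ce.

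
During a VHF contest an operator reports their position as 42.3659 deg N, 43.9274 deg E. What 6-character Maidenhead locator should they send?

Offset from 180°W / 90°S: lon 223.9274°, lat 132.3659°.
Field: lon ⌊223.9274/20⌋ = 11 → L; lat ⌊132.3659/10⌋ = 13 → N.
Square: lon ⌊3.9274/2⌋ = 1; lat ⌊2.3659/1⌋ = 2.
Subsquare: lon ⌊1.9274/0.0833333⌋ = 23 → x; lat ⌊0.3659/0.0416667⌋ = 8 → i.

LN12xi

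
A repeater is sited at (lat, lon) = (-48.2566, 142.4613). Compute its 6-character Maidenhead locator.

QE11fr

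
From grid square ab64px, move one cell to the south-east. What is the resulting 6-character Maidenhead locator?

Longitude subsquare p = 15; +1 → 16 = q.
Latitude subsquare x = 23; −1 → 22 = w.

AB64qw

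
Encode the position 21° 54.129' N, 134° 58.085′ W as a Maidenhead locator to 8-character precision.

CL21mv36

Offset from 180°W / 90°S: lon 45.03192°, lat 111.90215°.
Field: lon ⌊45.03192/20⌋ = 2 → C; lat ⌊111.90215/10⌋ = 11 → L.
Square: lon ⌊5.03192/2⌋ = 2; lat ⌊1.90215/1⌋ = 1.
Subsquare: lon ⌊1.03192/0.0833333⌋ = 12 → m; lat ⌊0.90215/0.0416667⌋ = 21 → v.
Extended square: lon ⌊0.03192/0.00833333⌋ = 3; lat ⌊0.02715/0.00416667⌋ = 6.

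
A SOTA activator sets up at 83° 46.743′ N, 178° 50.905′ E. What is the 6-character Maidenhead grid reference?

RR93ks

Shift to the Maidenhead origin (180°W, 90°S): lon 358.8484, lat 173.7790.
Field (20°×10°, letters A–R): lon ⌊358.8484/20⌋ = 17 → R; lat ⌊173.7790/10⌋ = 17 → R.
Square (2°×1°, digits 0–9): lon ⌊18.8484/2⌋ = 9; lat ⌊3.7790/1⌋ = 3.
Subsquare (5′×2.5′, letters a–x): lon ⌊0.8484/0.0833333⌋ = 10 → k; lat ⌊0.7790/0.0416667⌋ = 18 → s.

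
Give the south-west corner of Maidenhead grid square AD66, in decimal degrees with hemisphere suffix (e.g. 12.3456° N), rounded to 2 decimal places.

54.00° S, 168.00° W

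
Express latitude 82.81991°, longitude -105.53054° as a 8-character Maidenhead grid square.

Offset from 180°W / 90°S: lon 74.46946°, lat 172.81991°.
Field: lon ⌊74.46946/20⌋ = 3 → D; lat ⌊172.81991/10⌋ = 17 → R.
Square: lon ⌊14.46946/2⌋ = 7; lat ⌊2.81991/1⌋ = 2.
Subsquare: lon ⌊0.46946/0.0833333⌋ = 5 → f; lat ⌊0.81991/0.0416667⌋ = 19 → t.
Extended square: lon ⌊0.05279/0.00833333⌋ = 6; lat ⌊0.02824/0.00416667⌋ = 6.

DR72ft66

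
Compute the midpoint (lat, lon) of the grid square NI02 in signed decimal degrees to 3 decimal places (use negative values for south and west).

-7.500, 81.000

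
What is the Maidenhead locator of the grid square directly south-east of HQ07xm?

HQ17al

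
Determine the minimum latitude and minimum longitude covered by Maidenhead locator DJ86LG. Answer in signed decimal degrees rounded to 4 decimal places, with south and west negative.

Field D=3, J=9: +3·20° lon, +9·10° lat → SW at lon -120°, lat 0°.
Square 8, 6: +8·2° lon, +6·1° lat → SW at lon -104°, lat 6°.
Subsquare l=11, g=6: +11·0.0833333° lon, +6·0.0416667° lat → SW at lon -103.083°, lat 6.25°.
latitude 6.2500, longitude -103.0833.

6.2500, -103.0833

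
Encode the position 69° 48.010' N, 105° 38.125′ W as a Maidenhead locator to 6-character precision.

DP79et

Add 180° to longitude and 90° to latitude: 74.3646, 159.8002.
Field (20°×10°, letters A–R): lon ⌊74.3646/20⌋ = 3 → D; lat ⌊159.8002/10⌋ = 15 → P.
Square (2°×1°, digits 0–9): lon ⌊14.3646/2⌋ = 7; lat ⌊9.8002/1⌋ = 9.
Subsquare (5′×2.5′, letters a–x): lon ⌊0.3646/0.0833333⌋ = 4 → e; lat ⌊0.8002/0.0416667⌋ = 19 → t.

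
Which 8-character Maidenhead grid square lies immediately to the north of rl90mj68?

Latitude extended square 8; +1 → 9.
The longitude characters are unchanged.

RL90mj69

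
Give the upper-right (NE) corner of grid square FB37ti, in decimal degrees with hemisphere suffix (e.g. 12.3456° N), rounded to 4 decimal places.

Field F=5, B=1: +5·20° lon, +1·10° lat → SW at lon -80°, lat -80°.
Square 3, 7: +3·2° lon, +7·1° lat → SW at lon -74°, lat -73°.
Subsquare t=19, i=8: +19·0.0833333° lon, +8·0.0416667° lat → SW at lon -72.4167°, lat -72.6667°.
Cell spans 0.0833333° lon × 0.0416667° lat. NE corner is SW corner plus one full cell.
latitude 72.6250° S, longitude 72.3333° W.

72.6250° S, 72.3333° W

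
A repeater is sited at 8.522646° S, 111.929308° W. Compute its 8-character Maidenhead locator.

DI41al84

Shift to the Maidenhead origin (180°W, 90°S): lon 68.07069, lat 81.47735.
Field: lon ⌊68.07069/20⌋ = 3 → D; lat ⌊81.47735/10⌋ = 8 → I.
Square: lon ⌊8.07069/2⌋ = 4; lat ⌊1.47735/1⌋ = 1.
Subsquare: lon ⌊0.07069/0.0833333⌋ = 0 → a; lat ⌊0.47735/0.0416667⌋ = 11 → l.
Extended square: lon ⌊0.07069/0.00833333⌋ = 8; lat ⌊0.01902/0.00416667⌋ = 4.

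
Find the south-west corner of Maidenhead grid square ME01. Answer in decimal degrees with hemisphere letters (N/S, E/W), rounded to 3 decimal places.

49.000° S, 60.000° E

Field M=12, E=4: +12·20° lon, +4·10° lat → SW at lon 60°, lat -50°.
Square 0, 1: +0·2° lon, +1·1° lat → SW at lon 60°, lat -49°.
latitude 49.000° S, longitude 60.000° E.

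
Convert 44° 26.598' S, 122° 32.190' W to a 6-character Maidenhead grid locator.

CE85rn

Add 180° to longitude and 90° to latitude: 57.4635, 45.5567.
Field (20°×10°, letters A–R): 57.4635/20 → 2 → C, 45.5567/10 → 4 → E; chars CE.
Square (2°×1°, digits 0–9): 17.4635/2 → 8, 5.5567/1 → 5; chars 85.
Subsquare (5′×2.5′, letters a–x): 1.4635/0.0833333 → 17 → r, 0.5567/0.0416667 → 13 → n; chars rn.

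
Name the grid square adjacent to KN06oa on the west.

KN06na

Longitude subsquare o = 14; −1 → 13 = n.
The latitude characters are unchanged.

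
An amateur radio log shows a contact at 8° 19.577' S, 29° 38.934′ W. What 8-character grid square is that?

Offset from 180°W / 90°S: lon 150.35110°, lat 81.67372°.
Field: 150.35110/20 → 7 → H, 81.67372/10 → 8 → I; chars HI.
Square: 10.35110/2 → 5, 1.67372/1 → 1; chars 51.
Subsquare: 0.35110/0.0833333 → 4 → e, 0.67372/0.0416667 → 16 → q; chars eq.
Extended square: 0.01777/0.00833333 → 2, 0.00705/0.00416667 → 1; chars 21.

HI51eq21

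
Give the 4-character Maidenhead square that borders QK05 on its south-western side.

PK94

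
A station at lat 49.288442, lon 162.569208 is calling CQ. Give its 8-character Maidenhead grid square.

RN19gg89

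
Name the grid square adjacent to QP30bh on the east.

Longitude subsquare b = 1; +1 → 2 = c.
The latitude characters are unchanged.

QP30ch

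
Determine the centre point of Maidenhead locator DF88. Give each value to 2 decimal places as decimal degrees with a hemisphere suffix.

Field D=3, F=5: +3·20° lon, +5·10° lat → SW at lon -120°, lat -40°.
Square 8, 8: +8·2° lon, +8·1° lat → SW at lon -104°, lat -32°.
Cell spans 2° lon × 1° lat. Centre is SW corner plus half of each.
latitude 31.50° S, longitude 103.00° W.

31.50° S, 103.00° W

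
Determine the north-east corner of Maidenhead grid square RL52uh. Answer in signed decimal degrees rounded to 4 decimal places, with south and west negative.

22.3333, 171.7500

Field R=17, L=11: +17·20° lon, +11·10° lat → SW at lon 160°, lat 20°.
Square 5, 2: +5·2° lon, +2·1° lat → SW at lon 170°, lat 22°.
Subsquare u=20, h=7: +20·0.0833333° lon, +7·0.0416667° lat → SW at lon 171.667°, lat 22.2917°.
Cell spans 0.0833333° lon × 0.0416667° lat. NE corner is SW corner plus one full cell.
latitude 22.3333, longitude 171.7500.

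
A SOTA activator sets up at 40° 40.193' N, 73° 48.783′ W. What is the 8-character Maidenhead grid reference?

Offset from 180°W / 90°S: lon 106.18695°, lat 130.66988°.
Field: 106.18695/20 → 5 → F, 130.66988/10 → 13 → N; chars FN.
Square: 6.18695/2 → 3, 0.66988/1 → 0; chars 30.
Subsquare: 0.18695/0.0833333 → 2 → c, 0.66988/0.0416667 → 16 → q; chars cq.
Extended square: 0.02028/0.00833333 → 2, 0.00322/0.00416667 → 0; chars 20.

FN30cq20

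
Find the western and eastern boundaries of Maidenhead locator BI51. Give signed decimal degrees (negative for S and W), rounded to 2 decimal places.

-150.00, -148.00

Field B=1, I=8: +1·20° lon, +8·10° lat → SW at lon -160°, lat -10°.
Square 5, 1: +5·2° lon, +1·1° lat → SW at lon -150°, lat -9°.
Cell spans 2° lon × 1° lat.
west -150.00, east -148.00.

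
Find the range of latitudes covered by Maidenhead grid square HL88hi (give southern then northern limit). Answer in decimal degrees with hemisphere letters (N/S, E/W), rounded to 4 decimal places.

28.3333° N, 28.3750° N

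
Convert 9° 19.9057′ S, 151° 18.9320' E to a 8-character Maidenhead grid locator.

Shift to the Maidenhead origin (180°W, 90°S): lon 331.31553, lat 80.66824.
Field: 331.31553/20 → 16 → Q, 80.66824/10 → 8 → I; chars QI.
Square: 11.31553/2 → 5, 0.66824/1 → 0; chars 50.
Subsquare: 1.31553/0.0833333 → 15 → p, 0.66824/0.0416667 → 16 → q; chars pq.
Extended square: 0.06553/0.00833333 → 7, 0.00157/0.00416667 → 0; chars 70.

QI50pq70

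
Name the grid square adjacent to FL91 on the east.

Longitude square 9; +1 → 10, wraps to 0, carry into field.
Longitude field F = 5; +1 → 6 = G.
The latitude characters are unchanged.

GL01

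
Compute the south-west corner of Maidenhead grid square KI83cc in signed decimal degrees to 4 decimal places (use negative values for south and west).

Field K=10, I=8: +10·20° lon, +8·10° lat → SW at lon 20°, lat -10°.
Square 8, 3: +8·2° lon, +3·1° lat → SW at lon 36°, lat -7°.
Subsquare c=2, c=2: +2·0.0833333° lon, +2·0.0416667° lat → SW at lon 36.1667°, lat -6.91667°.
latitude -6.9167, longitude 36.1667.

-6.9167, 36.1667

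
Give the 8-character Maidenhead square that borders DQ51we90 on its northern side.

DQ51we91

Latitude extended square 0; +1 → 1.
The longitude characters are unchanged.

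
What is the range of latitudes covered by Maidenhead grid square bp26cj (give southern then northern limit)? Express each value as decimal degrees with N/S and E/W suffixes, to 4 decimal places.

66.3750° N, 66.4167° N

Field B=1, P=15: +1·20° lon, +15·10° lat → SW at lon -160°, lat 60°.
Square 2, 6: +2·2° lon, +6·1° lat → SW at lon -156°, lat 66°.
Subsquare c=2, j=9: +2·0.0833333° lon, +9·0.0416667° lat → SW at lon -155.833°, lat 66.375°.
Cell spans 0.0833333° lon × 0.0416667° lat.
south 66.3750° N, north 66.4167° N.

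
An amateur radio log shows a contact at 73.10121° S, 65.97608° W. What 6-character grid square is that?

FB76av

Offset from 180°W / 90°S: lon 114.0239°, lat 16.8988°.
Field (20°×10°, letters A–R): 114.0239/20 → 5 → F, 16.8988/10 → 1 → B; chars FB.
Square (2°×1°, digits 0–9): 14.0239/2 → 7, 6.8988/1 → 6; chars 76.
Subsquare (5′×2.5′, letters a–x): 0.0239/0.0833333 → 0 → a, 0.8988/0.0416667 → 21 → v; chars av.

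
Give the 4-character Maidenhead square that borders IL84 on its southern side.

IL83

Latitude square 4; −1 → 3.
The longitude characters are unchanged.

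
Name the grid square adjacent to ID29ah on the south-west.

ID19xg

Longitude subsquare a = 0; −1 → -1, wraps to 23 = x, carry into square.
Longitude square 2; −1 → 1.
Latitude subsquare h = 7; −1 → 6 = g.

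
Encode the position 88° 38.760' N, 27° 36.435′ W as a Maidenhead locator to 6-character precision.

HR68ep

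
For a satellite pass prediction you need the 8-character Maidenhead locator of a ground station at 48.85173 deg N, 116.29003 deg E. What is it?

ON88du44

Add 180° to longitude and 90° to latitude: 296.29003, 138.85173.
Field (20°×10°, letters A–R): 296.29003/20 → 14 → O, 138.85173/10 → 13 → N; chars ON.
Square (2°×1°, digits 0–9): 16.29003/2 → 8, 8.85173/1 → 8; chars 88.
Subsquare (5′×2.5′, letters a–x): 0.29003/0.0833333 → 3 → d, 0.85173/0.0416667 → 20 → u; chars du.
Extended square (30″×15″, digits 0–9): 0.04003/0.00833333 → 4, 0.01840/0.00416667 → 4; chars 44.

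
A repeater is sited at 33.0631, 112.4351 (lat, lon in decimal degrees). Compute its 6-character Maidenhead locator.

Shift to the Maidenhead origin (180°W, 90°S): lon 292.4351, lat 123.0631.
Field: 292.4351/20 → 14 → O, 123.0631/10 → 12 → M; chars OM.
Square: 12.4351/2 → 6, 3.0631/1 → 3; chars 63.
Subsquare: 0.4351/0.0833333 → 5 → f, 0.0631/0.0416667 → 1 → b; chars fb.

OM63fb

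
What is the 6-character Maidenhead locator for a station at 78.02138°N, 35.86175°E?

KQ78wa

Offset from 180°W / 90°S: lon 215.8618°, lat 168.0214°.
Field: lon ⌊215.8618/20⌋ = 10 → K; lat ⌊168.0214/10⌋ = 16 → Q.
Square: lon ⌊15.8618/2⌋ = 7; lat ⌊8.0214/1⌋ = 8.
Subsquare: lon ⌊1.8618/0.0833333⌋ = 22 → w; lat ⌊0.0214/0.0416667⌋ = 0 → a.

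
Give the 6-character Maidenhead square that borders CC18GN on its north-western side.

CC18fo

Longitude subsquare g = 6; −1 → 5 = f.
Latitude subsquare n = 13; +1 → 14 = o.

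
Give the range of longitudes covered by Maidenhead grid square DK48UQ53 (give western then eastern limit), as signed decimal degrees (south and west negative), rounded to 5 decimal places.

Field D=3, K=10: +3·20° lon, +10·10° lat → SW at lon -120°, lat 10°.
Square 4, 8: +4·2° lon, +8·1° lat → SW at lon -112°, lat 18°.
Subsquare u=20, q=16: +20·0.0833333° lon, +16·0.0416667° lat → SW at lon -110.333°, lat 18.6667°.
Extended square 5, 3: +5·0.00833333° lon, +3·0.00416667° lat → SW at lon -110.292°, lat 18.6792°.
Cell spans 0.00833333° lon × 0.00416667° lat.
west -110.29167, east -110.28333.

-110.29167, -110.28333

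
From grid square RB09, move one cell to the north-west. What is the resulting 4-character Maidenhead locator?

QC90

Longitude square 0; −1 → -1, wraps to 9, carry into field.
Longitude field R = 17; −1 → 16 = Q.
Latitude square 9; +1 → 10, wraps to 0, carry into field.
Latitude field B = 1; +1 → 2 = C.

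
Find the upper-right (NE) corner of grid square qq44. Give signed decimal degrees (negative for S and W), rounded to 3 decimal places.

Field Q=16, Q=16: +16·20° lon, +16·10° lat → SW at lon 140°, lat 70°.
Square 4, 4: +4·2° lon, +4·1° lat → SW at lon 148°, lat 74°.
Cell spans 2° lon × 1° lat. NE corner is SW corner plus one full cell.
latitude 75.000, longitude 150.000.

75.000, 150.000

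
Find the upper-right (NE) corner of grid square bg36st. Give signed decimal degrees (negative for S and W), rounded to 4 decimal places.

-23.1667, -152.4167

Field B=1, G=6: +1·20° lon, +6·10° lat → SW at lon -160°, lat -30°.
Square 3, 6: +3·2° lon, +6·1° lat → SW at lon -154°, lat -24°.
Subsquare s=18, t=19: +18·0.0833333° lon, +19·0.0416667° lat → SW at lon -152.5°, lat -23.2083°.
Cell spans 0.0833333° lon × 0.0416667° lat. NE corner is SW corner plus one full cell.
latitude -23.1667, longitude -152.4167.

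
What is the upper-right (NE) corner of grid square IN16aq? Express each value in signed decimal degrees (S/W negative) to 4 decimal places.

Field I=8, N=13: +8·20° lon, +13·10° lat → SW at lon -20°, lat 40°.
Square 1, 6: +1·2° lon, +6·1° lat → SW at lon -18°, lat 46°.
Subsquare a=0, q=16: +0·0.0833333° lon, +16·0.0416667° lat → SW at lon -18°, lat 46.6667°.
Cell spans 0.0833333° lon × 0.0416667° lat. NE corner is SW corner plus one full cell.
latitude 46.7083, longitude -17.9167.

46.7083, -17.9167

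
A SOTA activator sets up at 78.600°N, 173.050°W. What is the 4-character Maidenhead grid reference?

AQ38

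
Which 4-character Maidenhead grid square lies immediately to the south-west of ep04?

DP93

Longitude square 0; −1 → -1, wraps to 9, carry into field.
Longitude field E = 4; −1 → 3 = D.
Latitude square 4; −1 → 3.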